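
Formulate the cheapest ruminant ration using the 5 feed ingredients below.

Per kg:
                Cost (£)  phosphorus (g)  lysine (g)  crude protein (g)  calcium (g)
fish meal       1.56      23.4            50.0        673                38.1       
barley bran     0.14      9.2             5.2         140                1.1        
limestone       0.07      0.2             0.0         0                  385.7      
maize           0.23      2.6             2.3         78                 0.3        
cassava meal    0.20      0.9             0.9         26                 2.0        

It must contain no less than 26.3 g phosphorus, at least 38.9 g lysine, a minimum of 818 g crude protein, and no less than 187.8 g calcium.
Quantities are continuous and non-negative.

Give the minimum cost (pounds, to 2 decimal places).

£1.08

This is a linear program. Let x1 = kg of fish meal, x2 = kg of barley bran, x3 = kg of limestone, x4 = kg of maize, x5 = kg of cassava meal.
Minimise 1.56x1 + 0.14x2 + 0.07x3 + 0.23x4 + 0.2x5 subject to:
  23.4x1 + 9.2x2 + 0.2x3 + 2.6x4 + 0.9x5 ≥ 26.3   (phosphorus)
  50x1 + 5.2x2 + 2.3x4 + 0.9x5 ≥ 38.9   (lysine)
  673x1 + 140x2 + 78x4 + 26x5 ≥ 818   (crude protein)
  38.1x1 + 1.1x2 + 385.7x3 + 0.3x4 + 2x5 ≥ 187.8   (calcium)
  x1, x2, x3, x4, x5 ≥ 0.
At the optimum only barley bran, limestone are positive (fish meal, maize, cassava meal = 0). The lysine and calcium requirements are met with equality.
Solving gives x2 = 7.481, x3 = 0.4656.
Cost = 0.14·7.481 + 0.07·0.4656 = 1.0799.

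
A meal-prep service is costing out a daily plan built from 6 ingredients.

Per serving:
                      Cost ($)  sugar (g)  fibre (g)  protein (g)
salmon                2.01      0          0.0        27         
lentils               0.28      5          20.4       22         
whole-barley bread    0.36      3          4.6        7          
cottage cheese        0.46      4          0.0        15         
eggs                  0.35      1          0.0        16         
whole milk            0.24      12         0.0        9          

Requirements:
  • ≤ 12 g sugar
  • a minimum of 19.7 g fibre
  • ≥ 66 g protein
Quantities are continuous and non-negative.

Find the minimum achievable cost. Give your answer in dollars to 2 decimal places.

Let x1 = servings of salmon, x2 = servings of lentils, x3 = servings of whole-barley bread, x4 = servings of cottage cheese, x5 = servings of eggs, x6 = servings of whole milk.
Minimise 2.01x1 + 0.28x2 + 0.36x3 + 0.46x4 + 0.35x5 + 0.24x6 subject to:
  5x2 + 3x3 + 4x4 + 1x5 + 12x6 ≤ 12   (sugar)
  20.4x2 + 4.6x3 ≥ 19.7   (fibre)
  27x1 + 22x2 + 7x3 + 15x4 + 16x5 + 9x6 ≥ 66   (protein)
  x1, x2, x3, x4, x5, x6 ≥ 0.
The optimal basis is {lentils, eggs}; salmon, whole-barley bread, cottage cheese, whole milk drop out. There the sugar and protein constraints are tight.
Solving gives x2 = 2.172, x5 = 1.138.
Total cost: 0.28·2.172 + 0.35·1.138 = 1.0065.

$1.01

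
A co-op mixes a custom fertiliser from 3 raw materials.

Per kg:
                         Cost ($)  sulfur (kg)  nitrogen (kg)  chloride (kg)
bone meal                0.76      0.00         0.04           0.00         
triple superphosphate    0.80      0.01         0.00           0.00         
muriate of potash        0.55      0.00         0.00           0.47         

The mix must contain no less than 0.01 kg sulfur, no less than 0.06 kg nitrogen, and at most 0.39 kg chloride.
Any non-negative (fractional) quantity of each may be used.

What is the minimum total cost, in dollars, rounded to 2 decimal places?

Let x1 = kg of bone meal, x2 = kg of triple superphosphate, x3 = kg of muriate of potash.
Minimize 0.76x1 + 0.8x2 + 0.55x3 subject to:
  0.01x2 ≥ 0.01   (sulfur)
  0.04x1 ≥ 0.06   (nitrogen)
  0.47x3 ≤ 0.39   (chloride)
  x1, x2, x3 ≥ 0.
The cheapest feasible vertex uses only bone meal, triple superphosphate; muriate of potash is not used. Binding constraints: sulfur and nitrogen.
That vertex is x1 = 1.5, x2 = 1.
Total cost: 0.76·1.5 + 0.8·1 = 1.9400.

$1.94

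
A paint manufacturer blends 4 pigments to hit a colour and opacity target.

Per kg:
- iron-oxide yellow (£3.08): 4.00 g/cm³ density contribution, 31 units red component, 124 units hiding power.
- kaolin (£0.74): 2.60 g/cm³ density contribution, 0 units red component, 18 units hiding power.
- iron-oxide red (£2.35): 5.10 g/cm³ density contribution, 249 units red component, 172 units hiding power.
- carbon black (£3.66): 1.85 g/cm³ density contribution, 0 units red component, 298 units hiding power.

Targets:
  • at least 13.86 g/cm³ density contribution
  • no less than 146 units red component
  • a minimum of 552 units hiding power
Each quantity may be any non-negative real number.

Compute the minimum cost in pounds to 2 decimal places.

Treat it as an LP. Let x1 = kg of iron-oxide yellow, x2 = kg of kaolin, x3 = kg of iron-oxide red, x4 = kg of carbon black.
Minimize 3.08x1 + 0.74x2 + 2.35x3 + 3.66x4 s.t.:
  4x1 + 2.6x2 + 5.1x3 + 1.85x4 ≥ 13.86   (density contribution)
  31x1 + 249x3 ≥ 146   (red component)
  124x1 + 18x2 + 172x3 + 298x4 ≥ 552   (hiding power)
  x1, x2, x3, x4 ≥ 0.
The optimal basis is {iron-oxide red, carbon black}; iron-oxide yellow, kaolin drop out. Binding constraints: density contribution and hiding power.
Optimal quantities: iron-oxide red = 2.587 kg, carbon black = 0.3589 kg.
Total cost: 2.35·2.587 + 3.66·0.3589 = 7.3930.

£7.39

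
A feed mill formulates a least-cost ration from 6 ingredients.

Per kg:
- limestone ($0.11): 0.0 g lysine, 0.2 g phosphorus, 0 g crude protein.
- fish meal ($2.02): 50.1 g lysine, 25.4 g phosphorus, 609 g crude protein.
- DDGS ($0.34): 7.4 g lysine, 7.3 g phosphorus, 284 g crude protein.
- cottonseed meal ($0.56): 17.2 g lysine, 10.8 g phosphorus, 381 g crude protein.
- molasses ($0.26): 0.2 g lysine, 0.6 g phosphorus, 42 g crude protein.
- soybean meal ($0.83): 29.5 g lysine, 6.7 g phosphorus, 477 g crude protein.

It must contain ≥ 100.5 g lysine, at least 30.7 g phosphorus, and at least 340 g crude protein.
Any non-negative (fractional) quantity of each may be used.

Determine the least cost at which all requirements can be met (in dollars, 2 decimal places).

$2.91

This is a linear program. Let x1 = kg of limestone, x2 = kg of fish meal, x3 = kg of DDGS, x4 = kg of cottonseed meal, x5 = kg of molasses, x6 = kg of soybean meal.
Minimise 0.11x1 + 2.02x2 + 0.34x3 + 0.56x4 + 0.26x5 + 0.83x6 subject to:
  50.1x2 + 7.4x3 + 17.2x4 + 0.2x5 + 29.5x6 ≥ 100.5   (lysine)
  0.2x1 + 25.4x2 + 7.3x3 + 10.8x4 + 0.6x5 + 6.7x6 ≥ 30.7   (phosphorus)
  609x2 + 284x3 + 381x4 + 42x5 + 477x6 ≥ 340   (crude protein)
  x1, x2, x3, x4, x5, x6 ≥ 0.
The cheapest feasible vertex uses only cottonseed meal, soybean meal; limestone, fish meal, DDGS, molasses are not used. There the lysine and phosphorus constraints are tight.
Optimal quantities: cottonseed meal = 1.142 kg, soybean meal = 2.741 kg.
Objective = 0.56·1.142 + 0.83·2.741 = 2.9146.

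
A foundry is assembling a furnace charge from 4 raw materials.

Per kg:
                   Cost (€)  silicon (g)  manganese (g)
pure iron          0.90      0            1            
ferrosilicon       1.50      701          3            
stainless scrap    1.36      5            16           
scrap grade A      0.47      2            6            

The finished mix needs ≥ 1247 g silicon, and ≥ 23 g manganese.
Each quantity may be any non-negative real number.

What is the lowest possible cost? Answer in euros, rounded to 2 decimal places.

€4.04

Let x1 = kg of pure iron, x2 = kg of ferrosilicon, x3 = kg of stainless scrap, x4 = kg of scrap grade A.
Minimize 0.9x1 + 1.5x2 + 1.36x3 + 0.47x4 subject to:
  701x2 + 5x3 + 2x4 ≥ 1247   (silicon)
  1x1 + 3x2 + 16x3 + 6x4 ≥ 23   (manganese)
  x1, x2, x3, x4 ≥ 0.
At the optimum only ferrosilicon, scrap grade A are positive (pure iron, stainless scrap = 0). Binding constraints: silicon and manganese.
So ferrosilicon = 1.77 kg, scrap grade A = 2.948 kg.
Objective = 1.5·1.77 + 0.47·2.948 = 4.0406.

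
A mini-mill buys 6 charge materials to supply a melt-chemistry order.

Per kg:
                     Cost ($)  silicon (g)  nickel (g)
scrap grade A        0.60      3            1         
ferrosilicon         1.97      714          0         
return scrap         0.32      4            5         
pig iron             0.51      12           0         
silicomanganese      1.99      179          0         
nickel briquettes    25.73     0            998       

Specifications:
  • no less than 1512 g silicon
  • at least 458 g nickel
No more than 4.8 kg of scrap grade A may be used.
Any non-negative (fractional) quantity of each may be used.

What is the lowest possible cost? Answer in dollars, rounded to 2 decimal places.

Treat it as an LP. Let x1 = kg of scrap grade A, x2 = kg of ferrosilicon, x3 = kg of return scrap, x4 = kg of pig iron, x5 = kg of silicomanganese, x6 = kg of nickel briquettes.
min 0.6x1 + 1.97x2 + 0.32x3 + 0.51x4 + 1.99x5 + 25.73x6 subject to:
  3x1 + 714x2 + 4x3 + 12x4 + 179x5 ≥ 1512   (silicon)
  1x1 + 5x3 + 998x6 ≥ 458   (nickel)
  x1 ≤ 4.8
  x1, x2, x3, x4, x5, x6 ≥ 0.
The optimal basis is {ferrosilicon, nickel briquettes}; scrap grade A, return scrap, pig iron, silicomanganese drop out. There the silicon and nickel constraints are tight.
Optimal quantities: ferrosilicon = 2.118 kg, nickel briquettes = 0.4589 kg.
Objective = 1.97·2.118 + 25.73·0.4589 = 15.9800.

$15.98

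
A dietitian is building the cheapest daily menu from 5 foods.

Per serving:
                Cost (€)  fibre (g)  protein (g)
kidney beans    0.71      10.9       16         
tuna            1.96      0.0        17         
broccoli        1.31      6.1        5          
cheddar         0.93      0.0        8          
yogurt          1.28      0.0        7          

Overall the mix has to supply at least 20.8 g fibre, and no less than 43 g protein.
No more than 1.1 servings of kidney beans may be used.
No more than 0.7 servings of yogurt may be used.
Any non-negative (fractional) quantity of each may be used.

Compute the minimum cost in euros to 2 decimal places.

€4.77

Let x1 = servings of kidney beans, x2 = servings of tuna, x3 = servings of broccoli, x4 = servings of cheddar, x5 = servings of yogurt.
Minimize 0.71x1 + 1.96x2 + 1.31x3 + 0.93x4 + 1.28x5 s.t.:
  10.9x1 + 6.1x3 ≥ 20.8   (fibre)
  16x1 + 17x2 + 5x3 + 8x4 + 7x5 ≥ 43   (protein)
  x1 ≤ 1.1
  x5 ≤ 0.7
  x1, x2, x3, x4, x5 ≥ 0.
The optimal basis is {kidney beans, tuna, broccoli}; cheddar, yogurt drop out. Binding constraints: fibre, protein, the kidney beans cap.
Solving gives x1 = 1.1, x2 = 1.069, x3 = 1.444.
Hence cost = 0.71·1.1 + 1.96·1.069 + 1.31·1.444 = €4.7679.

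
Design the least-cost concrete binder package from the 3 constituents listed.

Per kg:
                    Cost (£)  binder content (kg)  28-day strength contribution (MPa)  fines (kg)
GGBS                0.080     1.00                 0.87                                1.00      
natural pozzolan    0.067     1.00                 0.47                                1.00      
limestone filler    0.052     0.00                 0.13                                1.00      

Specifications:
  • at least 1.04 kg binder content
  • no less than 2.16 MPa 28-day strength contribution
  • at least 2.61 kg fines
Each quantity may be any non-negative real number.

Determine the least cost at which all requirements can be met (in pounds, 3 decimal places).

£0.205

Set it up as a linear program. Let x1 = kg of GGBS, x2 = kg of natural pozzolan, x3 = kg of limestone filler.
min 0.08x1 + 0.067x2 + 0.052x3 subject to:
  1x1 + 1x2 ≥ 1.04   (binder content)
  0.87x1 + 0.47x2 + 0.13x3 ≥ 2.16   (28-day strength contribution)
  1x1 + 1x2 + 1x3 ≥ 2.61   (fines)
  x1, x2, x3 ≥ 0.
The optimal basis is {GGBS, limestone filler}; natural pozzolan drops out. The 28-day strength contribution and fines requirements are met with equality.
So GGBS = 2.46 kg, limestone filler = 0.1496 kg.
Objective = 0.08·2.46 + 0.052·0.1496 = 0.20458.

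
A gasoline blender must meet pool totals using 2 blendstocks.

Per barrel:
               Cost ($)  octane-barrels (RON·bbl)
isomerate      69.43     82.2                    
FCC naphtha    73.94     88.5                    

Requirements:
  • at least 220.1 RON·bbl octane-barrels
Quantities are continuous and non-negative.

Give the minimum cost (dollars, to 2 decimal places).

$183.89

Set it up as a linear program. Let x1 = barrels of isomerate, x2 = barrels of FCC naphtha.
Minimise 69.43x1 + 73.94x2 with:
  82.2x1 + 88.5x2 ≥ 220.1   (octane-barrels)
  x1, x2 ≥ 0.
At the optimum only FCC naphtha is positive (isomerate = 0). The octane-barrels requirement is met with equality.
Optimal quantities: FCC naphtha = 2.487 barrels.
Hence cost = 73.94·2.487 = $183.8888.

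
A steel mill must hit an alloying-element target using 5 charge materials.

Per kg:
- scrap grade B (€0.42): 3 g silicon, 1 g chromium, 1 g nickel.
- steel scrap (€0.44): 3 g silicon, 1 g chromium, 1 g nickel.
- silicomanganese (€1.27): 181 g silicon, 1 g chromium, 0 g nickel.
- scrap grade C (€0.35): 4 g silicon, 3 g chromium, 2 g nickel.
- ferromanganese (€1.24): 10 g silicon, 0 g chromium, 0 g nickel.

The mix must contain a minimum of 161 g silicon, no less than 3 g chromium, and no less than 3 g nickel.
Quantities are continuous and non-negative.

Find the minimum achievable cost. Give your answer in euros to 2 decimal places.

€1.61

Let x1 = kg of scrap grade B, x2 = kg of steel scrap, x3 = kg of silicomanganese, x4 = kg of scrap grade C, x5 = kg of ferromanganese.
Minimise 0.42x1 + 0.44x2 + 1.27x3 + 0.35x4 + 1.24x5 s.t.:
  3x1 + 3x2 + 181x3 + 4x4 + 10x5 ≥ 161   (silicon)
  1x1 + 1x2 + 1x3 + 3x4 ≥ 3   (chromium)
  1x1 + 1x2 + 2x4 ≥ 3   (nickel)
  x1, x2, x3, x4, x5 ≥ 0.
The optimal basis is {silicomanganese, scrap grade C}; scrap grade B, steel scrap, ferromanganese drop out. Binding constraints: silicon and nickel.
So silicomanganese = 0.8564 kg, scrap grade C = 1.5 kg.
Hence cost = 1.27·0.8564 + 0.35·1.5 = €1.6126.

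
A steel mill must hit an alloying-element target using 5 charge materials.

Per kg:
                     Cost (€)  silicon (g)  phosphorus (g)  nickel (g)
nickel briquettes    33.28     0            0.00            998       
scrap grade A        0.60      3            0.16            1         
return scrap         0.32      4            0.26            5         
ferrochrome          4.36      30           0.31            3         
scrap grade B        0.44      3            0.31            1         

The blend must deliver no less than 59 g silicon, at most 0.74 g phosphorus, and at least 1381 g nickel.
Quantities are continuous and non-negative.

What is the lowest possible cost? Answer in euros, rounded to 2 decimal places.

€54.18

Let x1 = kg of nickel briquettes, x2 = kg of scrap grade A, x3 = kg of return scrap, x4 = kg of ferrochrome, x5 = kg of scrap grade B.
Minimise 33.28x1 + 0.6x2 + 0.32x3 + 4.36x4 + 0.44x5 with:
  3x2 + 4x3 + 30x4 + 3x5 ≥ 59   (silicon)
  0.16x2 + 0.26x3 + 0.31x4 + 0.31x5 ≤ 0.74   (phosphorus)
  998x1 + 1x2 + 5x3 + 3x4 + 1x5 ≥ 1381   (nickel)
  x1, x2, x3, x4, x5 ≥ 0.
The cheapest feasible vertex uses only nickel briquettes, return scrap, ferrochrome; scrap grade A, scrap grade B are not used. Binding constraints: silicon, phosphorus, nickel.
So nickel briquettes = 1.375 kg, return scrap = 0.596 kg, ferrochrome = 1.887 kg.
Objective = 33.28·1.375 + 0.32·0.596 + 4.36·1.887 = 54.1780.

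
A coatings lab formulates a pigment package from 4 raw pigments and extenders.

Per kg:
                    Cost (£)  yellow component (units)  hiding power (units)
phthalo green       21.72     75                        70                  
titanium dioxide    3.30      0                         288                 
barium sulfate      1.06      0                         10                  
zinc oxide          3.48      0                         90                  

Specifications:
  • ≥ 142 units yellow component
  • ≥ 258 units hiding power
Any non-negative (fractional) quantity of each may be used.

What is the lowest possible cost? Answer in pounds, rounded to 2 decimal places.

This is a linear program. Let x1 = kg of phthalo green, x2 = kg of titanium dioxide, x3 = kg of barium sulfate, x4 = kg of zinc oxide.
min 21.72x1 + 3.3x2 + 1.06x3 + 3.48x4 s.t.:
  75x1 ≥ 142   (yellow component)
  70x1 + 288x2 + 10x3 + 90x4 ≥ 258   (hiding power)
  x1, x2, x3, x4 ≥ 0.
The cheapest feasible vertex uses only phthalo green, titanium dioxide; barium sulfate, zinc oxide are not used. The yellow component and hiding power requirements are met with equality.
So phthalo green = 1.8933 kg, titanium dioxide = 0.43565 kg.
Total cost: 21.72·1.8933 + 3.3·0.43565 = 42.5601.

£42.56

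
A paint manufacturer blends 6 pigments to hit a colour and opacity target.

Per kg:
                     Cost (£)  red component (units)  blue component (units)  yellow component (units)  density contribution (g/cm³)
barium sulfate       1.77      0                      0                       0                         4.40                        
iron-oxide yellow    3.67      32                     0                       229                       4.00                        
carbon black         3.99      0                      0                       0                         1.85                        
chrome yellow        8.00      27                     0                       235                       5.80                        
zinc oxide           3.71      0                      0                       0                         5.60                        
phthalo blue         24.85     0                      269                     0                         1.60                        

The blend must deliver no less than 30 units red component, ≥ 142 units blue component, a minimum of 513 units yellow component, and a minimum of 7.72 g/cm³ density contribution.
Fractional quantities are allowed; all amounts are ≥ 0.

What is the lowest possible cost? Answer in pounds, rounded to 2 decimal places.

This is a linear program. Let x1 = kg of barium sulfate, x2 = kg of iron-oxide yellow, x3 = kg of carbon black, x4 = kg of chrome yellow, x5 = kg of zinc oxide, x6 = kg of phthalo blue.
Minimize 1.77x1 + 3.67x2 + 3.99x3 + 8x4 + 3.71x5 + 24.85x6 s.t.:
  32x2 + 27x4 ≥ 30   (red component)
  269x6 ≥ 142   (blue component)
  229x2 + 235x4 ≥ 513   (yellow component)
  4.4x1 + 4x2 + 1.85x3 + 5.8x4 + 5.6x5 + 1.6x6 ≥ 7.72   (density contribution)
  x1, x2, x3, x4, x5, x6 ≥ 0.
The minimum-cost mix takes nothing from barium sulfate, carbon black, chrome yellow, zinc oxide — only iron-oxide yellow, phthalo blue. There the blue component and yellow component constraints are tight.
That vertex is x2 = 2.24, x6 = 0.5279.
Cost = 3.67·2.24 + 24.85·0.5279 = 21.3391.

£21.34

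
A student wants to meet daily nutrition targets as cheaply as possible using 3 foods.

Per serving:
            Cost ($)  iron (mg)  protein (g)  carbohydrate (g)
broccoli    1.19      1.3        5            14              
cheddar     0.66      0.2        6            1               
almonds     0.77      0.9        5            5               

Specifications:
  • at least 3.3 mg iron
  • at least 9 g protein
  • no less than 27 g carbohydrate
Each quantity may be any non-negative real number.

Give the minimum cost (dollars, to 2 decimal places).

Let x1 = servings of broccoli, x2 = servings of cheddar, x3 = servings of almonds.
Minimize 1.19x1 + 0.66x2 + 0.77x3 subject to:
  1.3x1 + 0.2x2 + 0.9x3 ≥ 3.3   (iron)
  5x1 + 6x2 + 5x3 ≥ 9   (protein)
  14x1 + 1x2 + 5x3 ≥ 27   (carbohydrate)
  x1, x2, x3 ≥ 0.
The cheapest feasible vertex uses only broccoli, almonds; cheddar is not used. There the iron and carbohydrate constraints are tight.
Optimal quantities: broccoli = 1.279 servings, almonds = 1.82 servings.
Objective = 1.19·1.279 + 0.77·1.82 = 2.9234.

$2.92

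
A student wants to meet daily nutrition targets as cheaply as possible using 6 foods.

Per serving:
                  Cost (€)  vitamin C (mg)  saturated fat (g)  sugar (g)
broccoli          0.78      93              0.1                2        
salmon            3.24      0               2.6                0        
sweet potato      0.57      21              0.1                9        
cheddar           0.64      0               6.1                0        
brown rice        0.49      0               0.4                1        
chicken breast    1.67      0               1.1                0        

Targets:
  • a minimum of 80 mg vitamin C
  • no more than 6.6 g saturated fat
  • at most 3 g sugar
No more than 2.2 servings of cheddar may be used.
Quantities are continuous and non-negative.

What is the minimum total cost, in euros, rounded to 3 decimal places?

Set it up as a linear program. Let x1 = servings of broccoli, x2 = servings of salmon, x3 = servings of sweet potato, x4 = servings of cheddar, x5 = servings of brown rice, x6 = servings of chicken breast.
Minimize 0.78x1 + 3.24x2 + 0.57x3 + 0.64x4 + 0.49x5 + 1.67x6 with:
  93x1 + 21x3 ≥ 80   (vitamin C)
  0.1x1 + 2.6x2 + 0.1x3 + 6.1x4 + 0.4x5 + 1.1x6 ≤ 6.6   (saturated fat)
  2x1 + 9x3 + 1x5 ≤ 3   (sugar)
  x4 ≤ 2.2
  x1, x2, x3, x4, x5, x6 ≥ 0.
The cheapest feasible vertex uses only broccoli; salmon, sweet potato, cheddar, brown rice, chicken breast are not used. Binding constraint: vitamin C.
Optimal quantities: broccoli = 0.8602 servings.
Total cost: 0.78·0.8602 = 0.67096.

€0.671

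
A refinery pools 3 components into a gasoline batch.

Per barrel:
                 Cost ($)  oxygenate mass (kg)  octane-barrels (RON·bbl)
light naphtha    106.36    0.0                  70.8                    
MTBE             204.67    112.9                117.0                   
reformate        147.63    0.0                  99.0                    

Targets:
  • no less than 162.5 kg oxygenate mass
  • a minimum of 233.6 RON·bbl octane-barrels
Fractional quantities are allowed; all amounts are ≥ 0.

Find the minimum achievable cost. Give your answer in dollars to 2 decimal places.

Let x1 = barrels of light naphtha, x2 = barrels of MTBE, x3 = barrels of reformate.
Minimize 106.36x1 + 204.67x2 + 147.63x3 s.t.:
  112.9x2 ≥ 162.5   (oxygenate mass)
  70.8x1 + 117x2 + 99x3 ≥ 233.6   (octane-barrels)
  x1, x2, x3 ≥ 0.
The optimal basis is {MTBE, reformate}; light naphtha drops out. There the oxygenate mass and octane-barrels constraints are tight.
That vertex is x2 = 1.4393, x3 = 0.65857.
Total cost: 204.67·1.4393 + 147.63·0.65857 = 391.8062.

$391.81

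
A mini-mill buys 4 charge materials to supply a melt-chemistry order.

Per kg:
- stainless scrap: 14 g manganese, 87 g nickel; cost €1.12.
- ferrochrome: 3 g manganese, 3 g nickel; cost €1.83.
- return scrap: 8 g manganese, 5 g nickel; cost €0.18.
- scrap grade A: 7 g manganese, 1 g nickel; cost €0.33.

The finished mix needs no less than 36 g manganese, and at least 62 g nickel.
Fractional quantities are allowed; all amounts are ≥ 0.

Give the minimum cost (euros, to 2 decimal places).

Let x1 = kg of stainless scrap, x2 = kg of ferrochrome, x3 = kg of return scrap, x4 = kg of scrap grade A.
min 1.12x1 + 1.83x2 + 0.18x3 + 0.33x4 with:
  14x1 + 3x2 + 8x3 + 7x4 ≥ 36   (manganese)
  87x1 + 3x2 + 5x3 + 1x4 ≥ 62   (nickel)
  x1, x2, x3, x4 ≥ 0.
At the optimum only stainless scrap, return scrap are positive (ferrochrome, scrap grade A = 0). Binding constraints: manganese and nickel.
So stainless scrap = 0.5048 kg, return scrap = 3.617 kg.
Total cost: 1.12·0.5048 + 0.18·3.617 = 1.2164.

€1.22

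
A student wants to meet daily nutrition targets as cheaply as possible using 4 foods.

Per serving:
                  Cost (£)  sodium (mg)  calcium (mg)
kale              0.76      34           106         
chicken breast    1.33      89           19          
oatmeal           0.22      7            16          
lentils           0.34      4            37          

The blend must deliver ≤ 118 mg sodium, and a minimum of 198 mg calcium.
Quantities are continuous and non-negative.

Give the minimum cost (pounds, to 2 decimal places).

£1.42

Treat it as an LP. Let x1 = servings of kale, x2 = servings of chicken breast, x3 = servings of oatmeal, x4 = servings of lentils.
Minimise 0.76x1 + 1.33x2 + 0.22x3 + 0.34x4 subject to:
  34x1 + 89x2 + 7x3 + 4x4 ≤ 118   (sodium)
  106x1 + 19x2 + 16x3 + 37x4 ≥ 198   (calcium)
  x1, x2, x3, x4 ≥ 0.
The optimal basis is {kale}; chicken breast, oatmeal, lentils drop out. There the calcium constraint is tight.
Optimal quantities: kale = 1.868 servings.
Cost = 0.76·1.868 = 1.4197.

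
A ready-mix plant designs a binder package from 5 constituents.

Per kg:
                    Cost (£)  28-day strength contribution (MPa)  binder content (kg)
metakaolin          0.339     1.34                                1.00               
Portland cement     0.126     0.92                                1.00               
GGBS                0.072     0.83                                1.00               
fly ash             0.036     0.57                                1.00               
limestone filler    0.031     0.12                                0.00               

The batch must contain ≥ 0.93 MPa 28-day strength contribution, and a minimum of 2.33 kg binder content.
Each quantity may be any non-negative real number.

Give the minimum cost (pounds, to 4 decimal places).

Let x1 = kg of metakaolin, x2 = kg of Portland cement, x3 = kg of GGBS, x4 = kg of fly ash, x5 = kg of limestone filler.
Minimise 0.339x1 + 0.126x2 + 0.072x3 + 0.036x4 + 0.031x5 s.t.:
  1.34x1 + 0.92x2 + 0.83x3 + 0.57x4 + 0.12x5 ≥ 0.93   (28-day strength contribution)
  1x1 + 1x2 + 1x3 + 1x4 ≥ 2.33   (binder content)
  x1, x2, x3, x4, x5 ≥ 0.
At the optimum only fly ash is positive (metakaolin, Portland cement, GGBS, limestone filler = 0). The binder content requirement is met with equality.
Optimal quantities: fly ash = 2.33 kg.
Total cost: 0.036·2.33 = 0.083880.

£0.0839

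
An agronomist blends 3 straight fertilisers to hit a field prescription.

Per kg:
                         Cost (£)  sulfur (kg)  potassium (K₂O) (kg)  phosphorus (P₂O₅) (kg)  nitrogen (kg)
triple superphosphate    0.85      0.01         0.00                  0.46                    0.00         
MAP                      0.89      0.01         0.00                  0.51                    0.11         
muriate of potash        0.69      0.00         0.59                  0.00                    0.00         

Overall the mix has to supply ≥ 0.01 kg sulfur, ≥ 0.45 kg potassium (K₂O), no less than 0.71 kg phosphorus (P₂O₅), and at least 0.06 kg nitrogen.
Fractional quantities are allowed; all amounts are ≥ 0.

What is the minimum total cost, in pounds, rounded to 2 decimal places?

Let x1 = kg of triple superphosphate, x2 = kg of MAP, x3 = kg of muriate of potash.
min 0.85x1 + 0.89x2 + 0.69x3 with:
  0.01x1 + 0.01x2 ≥ 0.01   (sulfur)
  0.59x3 ≥ 0.45   (potassium (K₂O))
  0.46x1 + 0.51x2 ≥ 0.71   (phosphorus (P₂O₅))
  0.11x2 ≥ 0.06   (nitrogen)
  x1, x2, x3 ≥ 0.
The minimum-cost mix takes nothing from triple superphosphate — only MAP, muriate of potash. Binding constraints: potassium (K₂O) and phosphorus (P₂O₅).
That vertex is x2 = 1.392, x3 = 0.7627.
Objective = 0.89·1.392 + 0.69·0.7627 = 1.7651.

£1.77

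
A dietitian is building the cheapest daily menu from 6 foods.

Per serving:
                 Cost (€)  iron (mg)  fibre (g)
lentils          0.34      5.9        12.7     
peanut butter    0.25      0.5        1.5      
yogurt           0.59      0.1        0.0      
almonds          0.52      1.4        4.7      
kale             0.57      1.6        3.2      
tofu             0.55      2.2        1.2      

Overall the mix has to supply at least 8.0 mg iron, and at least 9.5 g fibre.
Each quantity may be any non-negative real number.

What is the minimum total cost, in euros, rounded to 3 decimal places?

€0.461

Treat it as an LP. Let x1 = servings of lentils, x2 = servings of peanut butter, x3 = servings of yogurt, x4 = servings of almonds, x5 = servings of kale, x6 = servings of tofu.
min 0.34x1 + 0.25x2 + 0.59x3 + 0.52x4 + 0.57x5 + 0.55x6 with:
  5.9x1 + 0.5x2 + 0.1x3 + 1.4x4 + 1.6x5 + 2.2x6 ≥ 8   (iron)
  12.7x1 + 1.5x2 + 4.7x4 + 3.2x5 + 1.2x6 ≥ 9.5   (fibre)
  x1, x2, x3, x4, x5, x6 ≥ 0.
The cheapest feasible vertex uses only lentils; peanut butter, yogurt, almonds, kale, tofu are not used. The iron requirement is met with equality.
Solving gives x1 = 1.356.
Objective = 0.34·1.356 = 0.46104.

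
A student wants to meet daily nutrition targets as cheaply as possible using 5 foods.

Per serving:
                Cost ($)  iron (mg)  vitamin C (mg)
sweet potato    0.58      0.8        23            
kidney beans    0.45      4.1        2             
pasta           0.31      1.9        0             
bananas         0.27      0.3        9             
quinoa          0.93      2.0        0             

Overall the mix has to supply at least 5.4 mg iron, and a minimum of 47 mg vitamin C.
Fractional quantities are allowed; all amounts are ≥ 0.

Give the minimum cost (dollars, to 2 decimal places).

$1.56

Set it up as a linear program. Let x1 = servings of sweet potato, x2 = servings of kidney beans, x3 = servings of pasta, x4 = servings of bananas, x5 = servings of quinoa.
Minimise 0.58x1 + 0.45x2 + 0.31x3 + 0.27x4 + 0.93x5 with:
  0.8x1 + 4.1x2 + 1.9x3 + 0.3x4 + 2x5 ≥ 5.4   (iron)
  23x1 + 2x2 + 9x4 ≥ 47   (vitamin C)
  x1, x2, x3, x4, x5 ≥ 0.
The optimal basis is {sweet potato, kidney beans}; pasta, bananas, quinoa drop out. There the iron and vitamin C constraints are tight.
Optimal quantities: sweet potato = 1.962 servings, kidney beans = 0.9342 servings.
Objective = 0.58·1.962 + 0.45·0.9342 = 1.5584.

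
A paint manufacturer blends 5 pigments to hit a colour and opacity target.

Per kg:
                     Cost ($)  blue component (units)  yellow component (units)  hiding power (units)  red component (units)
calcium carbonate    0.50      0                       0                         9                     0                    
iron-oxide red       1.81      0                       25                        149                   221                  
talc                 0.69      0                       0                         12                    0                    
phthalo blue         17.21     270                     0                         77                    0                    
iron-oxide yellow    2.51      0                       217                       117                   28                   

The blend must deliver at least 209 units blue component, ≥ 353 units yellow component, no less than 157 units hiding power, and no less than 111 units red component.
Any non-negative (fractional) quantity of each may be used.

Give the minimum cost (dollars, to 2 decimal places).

$17.86

Set it up as a linear program. Let x1 = kg of calcium carbonate, x2 = kg of iron-oxide red, x3 = kg of talc, x4 = kg of phthalo blue, x5 = kg of iron-oxide yellow.
Minimize 0.5x1 + 1.81x2 + 0.69x3 + 17.21x4 + 2.51x5 with:
  270x4 ≥ 209   (blue component)
  25x2 + 217x5 ≥ 353   (yellow component)
  9x1 + 149x2 + 12x3 + 77x4 + 117x5 ≥ 157   (hiding power)
  221x2 + 28x5 ≥ 111   (red component)
  x1, x2, x3, x4, x5 ≥ 0.
The optimal basis is {iron-oxide red, phthalo blue, iron-oxide yellow}; calcium carbonate, talc drop out. The blue component, yellow component, red component requirements are met with equality.
So iron-oxide red = 0.3005 kg, phthalo blue = 0.7741 kg, iron-oxide yellow = 1.592 kg.
Cost = 1.81·0.3005 + 17.21·0.7741 + 2.51·1.592 = 17.8621.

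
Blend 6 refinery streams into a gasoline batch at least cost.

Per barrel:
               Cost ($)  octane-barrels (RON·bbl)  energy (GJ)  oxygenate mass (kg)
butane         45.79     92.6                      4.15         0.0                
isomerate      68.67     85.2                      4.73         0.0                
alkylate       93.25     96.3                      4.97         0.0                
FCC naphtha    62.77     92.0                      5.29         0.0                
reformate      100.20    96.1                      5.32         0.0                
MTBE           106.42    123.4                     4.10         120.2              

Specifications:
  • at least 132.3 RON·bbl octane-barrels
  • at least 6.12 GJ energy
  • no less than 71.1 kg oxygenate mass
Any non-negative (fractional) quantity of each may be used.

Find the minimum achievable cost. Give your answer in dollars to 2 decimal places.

Let x1 = barrels of butane, x2 = barrels of isomerate, x3 = barrels of alkylate, x4 = barrels of FCC naphtha, x5 = barrels of reformate, x6 = barrels of MTBE.
Minimise 45.79x1 + 68.67x2 + 93.25x3 + 62.77x4 + 100.2x5 + 106.42x6 s.t.:
  92.6x1 + 85.2x2 + 96.3x3 + 92x4 + 96.1x5 + 123.4x6 ≥ 132.3   (octane-barrels)
  4.15x1 + 4.73x2 + 4.97x3 + 5.29x4 + 5.32x5 + 4.1x6 ≥ 6.12   (energy)
  120.2x6 ≥ 71.1   (oxygenate mass)
  x1, x2, x3, x4, x5, x6 ≥ 0.
The optimal basis is {butane, MTBE}; isomerate, alkylate, FCC naphtha, reformate drop out. Binding constraints: energy and oxygenate mass.
That vertex is x1 = 0.89031, x6 = 0.59151.
Objective = 45.79·0.89031 + 106.42·0.59151 = 103.7158.

$103.72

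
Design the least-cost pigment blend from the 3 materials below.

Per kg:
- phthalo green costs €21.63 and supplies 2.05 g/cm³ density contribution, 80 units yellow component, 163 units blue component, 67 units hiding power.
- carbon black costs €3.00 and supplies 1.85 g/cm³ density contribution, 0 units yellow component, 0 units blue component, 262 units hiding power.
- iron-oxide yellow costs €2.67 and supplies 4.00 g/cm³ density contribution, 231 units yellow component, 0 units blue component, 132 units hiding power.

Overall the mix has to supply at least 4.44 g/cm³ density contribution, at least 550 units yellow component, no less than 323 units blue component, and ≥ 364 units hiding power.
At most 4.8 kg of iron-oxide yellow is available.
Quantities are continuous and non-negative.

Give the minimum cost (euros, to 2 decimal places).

This is a linear program. Let x1 = kg of phthalo green, x2 = kg of carbon black, x3 = kg of iron-oxide yellow.
Minimize 21.63x1 + 3x2 + 2.67x3 with:
  2.05x1 + 1.85x2 + 4x3 ≥ 4.44   (density contribution)
  80x1 + 231x3 ≥ 550   (yellow component)
  163x1 ≥ 323   (blue component)
  67x1 + 262x2 + 132x3 ≥ 364   (hiding power)
  x3 ≤ 4.8
  x1, x2, x3 ≥ 0.
The optimal mix uses every input. Binding constraints: yellow component, blue component, hiding power.
Optimal quantities: phthalo green = 1.9816 kg, carbon black = 0.028758 kg, iron-oxide yellow = 1.6947 kg.
Objective = 21.63·1.9816 + 3·0.028758 + 2.67·1.6947 = 47.4731.

€47.47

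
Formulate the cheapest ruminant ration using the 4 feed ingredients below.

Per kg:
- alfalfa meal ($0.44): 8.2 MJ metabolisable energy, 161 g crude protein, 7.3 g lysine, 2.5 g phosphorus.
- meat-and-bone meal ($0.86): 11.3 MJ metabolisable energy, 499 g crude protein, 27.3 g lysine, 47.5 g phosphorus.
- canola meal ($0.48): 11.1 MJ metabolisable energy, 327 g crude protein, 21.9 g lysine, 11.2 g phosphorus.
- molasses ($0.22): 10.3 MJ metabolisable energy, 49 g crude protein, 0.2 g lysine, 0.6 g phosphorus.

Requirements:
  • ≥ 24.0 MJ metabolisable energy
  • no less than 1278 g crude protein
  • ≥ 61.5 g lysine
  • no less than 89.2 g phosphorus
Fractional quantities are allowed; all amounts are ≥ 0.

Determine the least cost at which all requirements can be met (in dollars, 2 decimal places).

$2.07

Treat it as an LP. Let x1 = kg of alfalfa meal, x2 = kg of meat-and-bone meal, x3 = kg of canola meal, x4 = kg of molasses.
Minimise 0.44x1 + 0.86x2 + 0.48x3 + 0.22x4 s.t.:
  8.2x1 + 11.3x2 + 11.1x3 + 10.3x4 ≥ 24   (metabolisable energy)
  161x1 + 499x2 + 327x3 + 49x4 ≥ 1278   (crude protein)
  7.3x1 + 27.3x2 + 21.9x3 + 0.2x4 ≥ 61.5   (lysine)
  2.5x1 + 47.5x2 + 11.2x3 + 0.6x4 ≥ 89.2   (phosphorus)
  x1, x2, x3, x4 ≥ 0.
The optimal basis is {meat-and-bone meal, canola meal}; alfalfa meal, molasses drop out. There the crude protein and phosphorus constraints are tight.
Optimal quantities: meat-and-bone meal = 1.494 kg, canola meal = 1.629 kg.
Hence cost = 0.86·1.494 + 0.48·1.629 = $2.0668.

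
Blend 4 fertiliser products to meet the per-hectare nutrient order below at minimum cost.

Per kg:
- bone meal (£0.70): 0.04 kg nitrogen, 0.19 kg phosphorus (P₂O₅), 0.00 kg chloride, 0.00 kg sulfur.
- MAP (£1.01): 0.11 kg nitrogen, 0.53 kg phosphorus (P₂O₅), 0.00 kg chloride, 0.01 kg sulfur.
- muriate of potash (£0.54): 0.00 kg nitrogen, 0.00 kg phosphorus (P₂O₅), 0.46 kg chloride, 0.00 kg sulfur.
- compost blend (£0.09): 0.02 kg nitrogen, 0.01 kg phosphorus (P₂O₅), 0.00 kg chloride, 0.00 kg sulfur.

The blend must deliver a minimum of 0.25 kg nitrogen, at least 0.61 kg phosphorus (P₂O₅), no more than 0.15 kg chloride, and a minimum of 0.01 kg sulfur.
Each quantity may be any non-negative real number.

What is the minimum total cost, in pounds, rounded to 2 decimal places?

Set it up as a linear program. Let x1 = kg of bone meal, x2 = kg of MAP, x3 = kg of muriate of potash, x4 = kg of compost blend.
Minimise 0.7x1 + 1.01x2 + 0.54x3 + 0.09x4 subject to:
  0.04x1 + 0.11x2 + 0.02x4 ≥ 0.25   (nitrogen)
  0.19x1 + 0.53x2 + 0.01x4 ≥ 0.61   (phosphorus (P₂O₅))
  0.46x3 ≤ 0.15   (chloride)
  0.01x2 ≥ 0.01   (sulfur)
  x1, x2, x3, x4 ≥ 0.
The optimal basis is {MAP, compost blend}; bone meal, muriate of potash drop out. There the nitrogen and phosphorus (P₂O₅) constraints are tight.
That vertex is x2 = 1.021, x4 = 6.884.
Hence cost = 1.01·1.021 + 0.09·6.884 = £1.6508.

£1.65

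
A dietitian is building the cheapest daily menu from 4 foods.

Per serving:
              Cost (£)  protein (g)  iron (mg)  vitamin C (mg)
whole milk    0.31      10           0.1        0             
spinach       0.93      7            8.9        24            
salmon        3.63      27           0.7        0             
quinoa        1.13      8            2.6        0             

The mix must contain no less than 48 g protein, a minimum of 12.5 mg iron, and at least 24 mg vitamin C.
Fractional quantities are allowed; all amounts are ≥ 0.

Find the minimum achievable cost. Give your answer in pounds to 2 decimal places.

Let x1 = servings of whole milk, x2 = servings of spinach, x3 = servings of salmon, x4 = servings of quinoa.
Minimise 0.31x1 + 0.93x2 + 3.63x3 + 1.13x4 subject to:
  10x1 + 7x2 + 27x3 + 8x4 ≥ 48   (protein)
  0.1x1 + 8.9x2 + 0.7x3 + 2.6x4 ≥ 12.5   (iron)
  24x2 ≥ 24   (vitamin C)
  x1, x2, x3, x4 ≥ 0.
The optimal basis is {whole milk, spinach}; salmon, quinoa drop out. Binding constraints: protein and iron.
So whole milk = 3.847 servings, spinach = 1.361 servings.
Objective = 0.31·3.847 + 0.93·1.361 = 2.4583.

£2.46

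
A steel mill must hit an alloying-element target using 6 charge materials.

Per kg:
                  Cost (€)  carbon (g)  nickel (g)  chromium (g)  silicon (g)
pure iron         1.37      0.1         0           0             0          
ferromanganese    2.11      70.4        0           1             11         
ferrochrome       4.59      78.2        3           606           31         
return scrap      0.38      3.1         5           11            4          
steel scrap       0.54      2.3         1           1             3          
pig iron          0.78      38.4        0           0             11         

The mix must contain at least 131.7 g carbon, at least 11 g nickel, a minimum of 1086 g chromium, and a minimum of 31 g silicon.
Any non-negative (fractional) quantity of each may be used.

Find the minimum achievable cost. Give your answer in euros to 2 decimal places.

Treat it as an LP. Let x1 = kg of pure iron, x2 = kg of ferromanganese, x3 = kg of ferrochrome, x4 = kg of return scrap, x5 = kg of steel scrap, x6 = kg of pig iron.
min 1.37x1 + 2.11x2 + 4.59x3 + 0.38x4 + 0.54x5 + 0.78x6 with:
  0.1x1 + 70.4x2 + 78.2x3 + 3.1x4 + 2.3x5 + 38.4x6 ≥ 131.7   (carbon)
  3x3 + 5x4 + 1x5 ≥ 11   (nickel)
  1x2 + 606x3 + 11x4 + 1x5 ≥ 1086   (chromium)
  11x2 + 31x3 + 4x4 + 3x5 + 11x6 ≥ 31   (silicon)
  x1, x2, x3, x4, x5, x6 ≥ 0.
The cheapest feasible vertex uses only ferrochrome, return scrap; pure iron, ferromanganese, steel scrap, pig iron are not used. There the nickel and chromium constraints are tight.
That vertex is x3 = 1.771, x4 = 1.137.
Cost = 4.59·1.771 + 0.38·1.137 = 8.5610.

€8.56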